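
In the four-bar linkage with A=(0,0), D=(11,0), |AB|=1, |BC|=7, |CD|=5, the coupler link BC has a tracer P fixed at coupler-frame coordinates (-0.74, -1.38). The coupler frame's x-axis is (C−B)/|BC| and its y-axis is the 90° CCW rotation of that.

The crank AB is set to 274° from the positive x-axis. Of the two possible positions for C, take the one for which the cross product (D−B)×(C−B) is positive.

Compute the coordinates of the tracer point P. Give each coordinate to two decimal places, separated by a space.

A=(0,0), D=(11.00,0)
B = A + 1.00·(cos274°, sin274°) = (0.0698, -0.9976)
|BD| = 10.9757
circle(B,7.00) ∩ circle(D,5.00): a=6.5812, h=2.3850
  candidates: C₊=(6.4069,1.9757) cross=26.177; C₋=(6.8405,-2.7746) cross=-26.177
  mode + wants cross > 0 → take C=(6.4069,1.9757) (cross=26.177)
ex = (C−B)/|BC| = (0.9053,0.4248); ey = (-0.4248,0.9053)
P = B + -0.74·ex + -1.38·ey = (-0.0140,-2.5612)

-0.01 -2.56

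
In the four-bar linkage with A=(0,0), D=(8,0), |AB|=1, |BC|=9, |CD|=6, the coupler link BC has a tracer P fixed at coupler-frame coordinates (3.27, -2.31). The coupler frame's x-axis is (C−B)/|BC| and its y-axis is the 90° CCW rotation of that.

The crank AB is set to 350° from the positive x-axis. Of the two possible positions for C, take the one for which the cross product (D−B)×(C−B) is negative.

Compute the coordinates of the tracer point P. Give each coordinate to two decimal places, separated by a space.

1.98 -4.05

A=(0,0), D=(8.00,0)
B = A + 1.00·(cos350°, sin350°) = (0.9848, -0.1736)
|BD| = 7.0173
circle(B,9.00) ∩ circle(D,6.00): a=6.7150, h=5.9924
  candidates: C₊=(7.5495,5.9831) cross=42.051; C₋=(7.8460,-5.9980) cross=-42.051
  mode - wants cross < 0 → take C=(7.8460,-5.9980) (cross=-42.051)
ex = (C−B)/|BC| = (0.7624,-0.6472); ey = (0.6472,0.7624)
P = B + 3.27·ex + -2.31·ey = (1.9828,-4.0509)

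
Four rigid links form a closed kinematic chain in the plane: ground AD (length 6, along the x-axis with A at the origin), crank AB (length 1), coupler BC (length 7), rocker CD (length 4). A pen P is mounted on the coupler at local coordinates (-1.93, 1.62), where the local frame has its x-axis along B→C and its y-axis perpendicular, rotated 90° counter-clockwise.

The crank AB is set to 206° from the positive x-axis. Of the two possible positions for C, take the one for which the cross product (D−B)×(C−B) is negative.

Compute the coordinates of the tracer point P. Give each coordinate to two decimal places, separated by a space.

-1.77 1.93

A=(0,0), D=(6.00,0)
B = A + 1.00·(cos206°, sin206°) = (-0.8988, -0.4384)
|BD| = 6.9127
circle(B,7.00) ∩ circle(D,4.00): a=5.8433, h=3.8544
  candidates: C₊=(4.6883,3.7788) cross=26.644; C₋=(5.1771,-3.9144) cross=-26.644
  mode - wants cross < 0 → take C=(5.1771,-3.9144) (cross=-26.644)
ex = (C−B)/|BC| = (0.8680,-0.4966); ey = (0.4966,0.8680)
P = B + -1.93·ex + 1.62·ey = (-1.7696,1.9262)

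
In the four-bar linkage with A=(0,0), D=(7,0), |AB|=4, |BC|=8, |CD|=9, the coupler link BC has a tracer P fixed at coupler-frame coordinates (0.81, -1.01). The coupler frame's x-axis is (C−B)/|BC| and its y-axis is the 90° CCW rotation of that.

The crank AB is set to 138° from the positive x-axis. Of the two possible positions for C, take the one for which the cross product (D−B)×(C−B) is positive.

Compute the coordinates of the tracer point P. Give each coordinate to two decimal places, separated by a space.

A=(0,0), D=(7.00,0)
B = A + 4.00·(cos138°, sin138°) = (-2.9726, 2.6765)
|BD| = 10.3255
circle(B,8.00) ∩ circle(D,9.00): a=4.3395, h=6.7207
  candidates: C₊=(2.9608,8.0427) cross=69.395; C₋=(-0.5235,-4.9394) cross=-69.395
  mode + wants cross > 0 → take C=(2.9608,8.0427) (cross=69.395)
ex = (C−B)/|BC| = (0.7417,0.6708); ey = (-0.6708,0.7417)
P = B + 0.81·ex + -1.01·ey = (-1.6944,2.4708)

-1.69 2.47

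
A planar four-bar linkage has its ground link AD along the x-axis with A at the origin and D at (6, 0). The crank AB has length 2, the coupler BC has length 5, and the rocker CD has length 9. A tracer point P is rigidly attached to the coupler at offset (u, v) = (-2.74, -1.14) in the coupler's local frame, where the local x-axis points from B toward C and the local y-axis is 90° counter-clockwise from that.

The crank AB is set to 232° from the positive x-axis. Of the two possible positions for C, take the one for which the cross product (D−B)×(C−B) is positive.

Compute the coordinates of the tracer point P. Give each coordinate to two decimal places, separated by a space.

A=(0,0), D=(6.00,0)
B = A + 2.00·(cos232°, sin232°) = (-1.2313, -1.5760)
|BD| = 7.4011
circle(B,5.00) ∩ circle(D,9.00): a=-0.0827, h=4.9993
  candidates: C₊=(-2.3767,3.2910) cross=37.000; C₋=(-0.2475,-6.4783) cross=-37.000
  mode + wants cross > 0 → take C=(-2.3767,3.2910) (cross=37.000)
ex = (C−B)/|BC| = (-0.2291,0.9734); ey = (-0.9734,-0.2291)
P = B + -2.74·ex + -1.14·ey = (0.5060,-3.9820)

0.51 -3.98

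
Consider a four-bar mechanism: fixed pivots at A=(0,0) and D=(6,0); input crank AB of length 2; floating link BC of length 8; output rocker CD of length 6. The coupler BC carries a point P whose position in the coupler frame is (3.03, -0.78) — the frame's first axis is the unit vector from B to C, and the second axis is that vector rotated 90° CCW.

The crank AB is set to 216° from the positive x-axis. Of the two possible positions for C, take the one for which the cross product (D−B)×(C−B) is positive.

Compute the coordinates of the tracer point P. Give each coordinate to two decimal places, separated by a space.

0.81 0.80

A=(0,0), D=(6.00,0)
B = A + 2.00·(cos216°, sin216°) = (-1.6180, -1.1756)
|BD| = 7.7082
circle(B,8.00) ∩ circle(D,6.00): a=5.6703, h=5.6433
  candidates: C₊=(3.1253,5.2665) cross=43.500; C₋=(4.8466,-5.8881) cross=-43.500
  mode + wants cross > 0 → take C=(3.1253,5.2665) (cross=43.500)
ex = (C−B)/|BC| = (0.5929,0.8053); ey = (-0.8053,0.5929)
P = B + 3.03·ex + -0.78·ey = (0.8066,0.8019)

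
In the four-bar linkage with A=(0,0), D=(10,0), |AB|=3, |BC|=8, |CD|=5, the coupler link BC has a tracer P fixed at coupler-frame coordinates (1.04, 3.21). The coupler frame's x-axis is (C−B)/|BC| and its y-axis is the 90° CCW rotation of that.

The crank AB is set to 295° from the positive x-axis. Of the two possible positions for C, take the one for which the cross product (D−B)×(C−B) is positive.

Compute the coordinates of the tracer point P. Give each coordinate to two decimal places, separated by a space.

A=(0,0), D=(10.00,0)
B = A + 3.00·(cos295°, sin295°) = (1.2679, -2.7189)
|BD| = 9.1456
circle(B,8.00) ∩ circle(D,5.00): a=6.7050, h=4.3638
  candidates: C₊=(6.3724,3.4410) cross=39.910; C₋=(8.9670,-4.8921) cross=-39.910
  mode + wants cross > 0 → take C=(6.3724,3.4410) (cross=39.910)
ex = (C−B)/|BC| = (0.6381,0.7700); ey = (-0.7700,0.6381)
P = B + 1.04·ex + 3.21·ey = (-0.5402,0.1300)

-0.54 0.13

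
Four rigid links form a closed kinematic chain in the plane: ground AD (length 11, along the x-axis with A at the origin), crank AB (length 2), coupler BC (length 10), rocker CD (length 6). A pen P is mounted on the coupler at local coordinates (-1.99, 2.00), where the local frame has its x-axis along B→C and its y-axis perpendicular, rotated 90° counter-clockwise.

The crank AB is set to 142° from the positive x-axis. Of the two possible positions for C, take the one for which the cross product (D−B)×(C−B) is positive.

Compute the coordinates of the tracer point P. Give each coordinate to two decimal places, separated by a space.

-4.17 2.33

A=(0,0), D=(11.00,0)
B = A + 2.00·(cos142°, sin142°) = (-1.5760, 1.2313)
|BD| = 12.6362
circle(B,10.00) ∩ circle(D,6.00): a=8.8505, h=4.6550
  candidates: C₊=(7.6860,5.0017) cross=58.821; C₋=(6.7788,-4.2639) cross=-58.821
  mode + wants cross > 0 → take C=(7.6860,5.0017) (cross=58.821)
ex = (C−B)/|BC| = (0.9262,0.3770); ey = (-0.3770,0.9262)
P = B + -1.99·ex + 2.00·ey = (-4.1732,2.3334)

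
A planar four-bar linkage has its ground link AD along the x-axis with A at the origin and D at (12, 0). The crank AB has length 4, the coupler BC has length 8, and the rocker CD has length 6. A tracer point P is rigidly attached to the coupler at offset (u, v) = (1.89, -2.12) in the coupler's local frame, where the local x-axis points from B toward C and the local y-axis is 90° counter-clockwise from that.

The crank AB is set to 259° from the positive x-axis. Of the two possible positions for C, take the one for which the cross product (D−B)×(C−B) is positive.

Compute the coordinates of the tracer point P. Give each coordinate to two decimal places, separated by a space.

A=(0,0), D=(12.00,0)
B = A + 4.00·(cos259°, sin259°) = (-0.7632, -3.9265)
|BD| = 13.3536
circle(B,8.00) ∩ circle(D,6.00): a=7.7252, h=2.0788
  candidates: C₊=(6.0092,0.3319) cross=27.759; C₋=(7.2317,-3.6419) cross=-27.759
  mode + wants cross > 0 → take C=(6.0092,0.3319) (cross=27.759)
ex = (C−B)/|BC| = (0.8466,0.5323); ey = (-0.5323,0.8466)
P = B + 1.89·ex + -2.12·ey = (1.9652,-4.7151)

1.97 -4.72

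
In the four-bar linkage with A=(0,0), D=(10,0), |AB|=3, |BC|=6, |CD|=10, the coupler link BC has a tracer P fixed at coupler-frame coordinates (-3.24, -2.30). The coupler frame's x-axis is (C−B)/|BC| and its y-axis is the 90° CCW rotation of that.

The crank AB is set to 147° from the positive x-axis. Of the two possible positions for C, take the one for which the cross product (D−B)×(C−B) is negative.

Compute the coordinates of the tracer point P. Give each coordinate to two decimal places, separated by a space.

-6.17 3.19

A=(0,0), D=(10.00,0)
B = A + 3.00·(cos147°, sin147°) = (-2.5160, 1.6339)
|BD| = 12.6222
circle(B,6.00) ∩ circle(D,10.00): a=3.7759, h=4.6629
  candidates: C₊=(1.8317,5.7688) cross=58.856; C₋=(0.6245,-3.4785) cross=-58.856
  mode - wants cross < 0 → take C=(0.6245,-3.4785) (cross=-58.856)
ex = (C−B)/|BC| = (0.5234,-0.8521); ey = (0.8521,0.5234)
P = B + -3.24·ex + -2.30·ey = (-6.1717,3.1908)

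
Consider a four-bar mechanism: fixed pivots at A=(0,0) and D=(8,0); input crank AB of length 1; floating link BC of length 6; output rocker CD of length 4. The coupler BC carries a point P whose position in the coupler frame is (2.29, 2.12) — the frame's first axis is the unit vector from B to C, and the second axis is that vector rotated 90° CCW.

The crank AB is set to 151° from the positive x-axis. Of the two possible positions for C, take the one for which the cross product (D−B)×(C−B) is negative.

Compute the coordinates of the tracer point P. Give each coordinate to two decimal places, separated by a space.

2.10 1.44

A=(0,0), D=(8.00,0)
B = A + 1.00·(cos151°, sin151°) = (-0.8746, 0.4848)
|BD| = 8.8879
circle(B,6.00) ∩ circle(D,4.00): a=5.5691, h=2.2328
  candidates: C₊=(4.8079,2.4106) cross=19.845; C₋=(4.5644,-2.0485) cross=-19.845
  mode - wants cross < 0 → take C=(4.5644,-2.0485) (cross=-19.845)
ex = (C−B)/|BC| = (0.9065,-0.4222); ey = (0.4222,0.9065)
P = B + 2.29·ex + 2.12·ey = (2.0964,1.4397)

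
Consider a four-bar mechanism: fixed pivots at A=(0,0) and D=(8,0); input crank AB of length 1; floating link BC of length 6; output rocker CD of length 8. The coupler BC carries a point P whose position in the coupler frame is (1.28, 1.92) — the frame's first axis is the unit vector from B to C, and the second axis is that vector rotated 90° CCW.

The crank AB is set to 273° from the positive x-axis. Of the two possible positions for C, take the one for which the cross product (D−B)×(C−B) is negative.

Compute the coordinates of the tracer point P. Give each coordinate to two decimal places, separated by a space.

A=(0,0), D=(8.00,0)
B = A + 1.00·(cos273°, sin273°) = (0.0523, -0.9986)
|BD| = 8.0102
circle(B,6.00) ∩ circle(D,8.00): a=2.2573, h=5.5592
  candidates: C₊=(1.5990,4.7986) cross=44.530; C₋=(2.9851,-6.2330) cross=-44.530
  mode - wants cross < 0 → take C=(2.9851,-6.2330) (cross=-44.530)
ex = (C−B)/|BC| = (0.4888,-0.8724); ey = (0.8724,0.4888)
P = B + 1.28·ex + 1.92·ey = (2.3530,-1.1768)

2.35 -1.18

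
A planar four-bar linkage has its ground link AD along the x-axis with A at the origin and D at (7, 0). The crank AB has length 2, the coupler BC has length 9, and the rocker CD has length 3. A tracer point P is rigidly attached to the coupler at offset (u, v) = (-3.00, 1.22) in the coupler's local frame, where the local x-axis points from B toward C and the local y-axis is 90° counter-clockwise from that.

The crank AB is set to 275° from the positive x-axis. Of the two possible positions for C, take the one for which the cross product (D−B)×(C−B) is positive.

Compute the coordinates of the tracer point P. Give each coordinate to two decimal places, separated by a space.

-3.01 -2.60

A=(0,0), D=(7.00,0)
B = A + 2.00·(cos275°, sin275°) = (0.1743, -1.9924)
|BD| = 7.1105
circle(B,9.00) ∩ circle(D,3.00): a=8.6182, h=2.5936
  candidates: C₊=(7.7205,2.9122) cross=18.442; C₋=(9.1740,-2.0673) cross=-18.442
  mode + wants cross > 0 → take C=(7.7205,2.9122) (cross=18.442)
ex = (C−B)/|BC| = (0.8385,0.5450); ey = (-0.5450,0.8385)
P = B + -3.00·ex + 1.22·ey = (-3.0059,-2.6043)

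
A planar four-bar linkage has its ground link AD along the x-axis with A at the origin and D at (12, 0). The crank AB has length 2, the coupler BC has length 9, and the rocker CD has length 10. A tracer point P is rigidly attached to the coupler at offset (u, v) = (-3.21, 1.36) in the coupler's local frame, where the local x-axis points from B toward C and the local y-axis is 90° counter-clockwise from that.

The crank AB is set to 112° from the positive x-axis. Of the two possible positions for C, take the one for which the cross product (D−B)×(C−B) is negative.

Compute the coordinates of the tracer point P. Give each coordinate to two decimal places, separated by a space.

-1.24 5.31

A=(0,0), D=(12.00,0)
B = A + 2.00·(cos112°, sin112°) = (-0.7492, 1.8544)
|BD| = 12.8834
circle(B,9.00) ∩ circle(D,10.00): a=5.7043, h=6.9614
  candidates: C₊=(5.8977,7.9222) cross=89.686; C₋=(3.8937,-5.8556) cross=-89.686
  mode - wants cross < 0 → take C=(3.8937,-5.8556) (cross=-89.686)
ex = (C−B)/|BC| = (0.5159,-0.8567); ey = (0.8567,0.5159)
P = B + -3.21·ex + 1.36·ey = (-1.2401,5.3058)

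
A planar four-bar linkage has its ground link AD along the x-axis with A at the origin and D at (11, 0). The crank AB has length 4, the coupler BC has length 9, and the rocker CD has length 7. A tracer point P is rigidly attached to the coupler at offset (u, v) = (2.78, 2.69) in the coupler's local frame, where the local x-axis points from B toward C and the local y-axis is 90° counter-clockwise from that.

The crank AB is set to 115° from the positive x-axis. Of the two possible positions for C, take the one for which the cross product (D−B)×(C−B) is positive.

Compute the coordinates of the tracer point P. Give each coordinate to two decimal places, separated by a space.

A=(0,0), D=(11.00,0)
B = A + 4.00·(cos115°, sin115°) = (-1.6905, 3.6252)
|BD| = 13.1981
circle(B,9.00) ∩ circle(D,7.00): a=7.8114, h=4.4702
  candidates: C₊=(7.0483,5.7779) cross=58.998; C₋=(4.5926,-2.8186) cross=-58.998
  mode + wants cross > 0 → take C=(7.0483,5.7779) (cross=58.998)
ex = (C−B)/|BC| = (0.9710,0.2392); ey = (-0.2392,0.9710)
P = B + 2.78·ex + 2.69·ey = (0.3654,6.9021)

0.37 6.90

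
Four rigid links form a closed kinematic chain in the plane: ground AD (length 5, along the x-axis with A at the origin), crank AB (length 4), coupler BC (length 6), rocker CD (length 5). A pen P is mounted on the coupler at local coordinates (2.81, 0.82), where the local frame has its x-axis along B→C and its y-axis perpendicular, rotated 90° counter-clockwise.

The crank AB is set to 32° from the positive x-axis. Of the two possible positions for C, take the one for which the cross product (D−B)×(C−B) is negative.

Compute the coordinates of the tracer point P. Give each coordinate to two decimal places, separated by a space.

3.29 -0.81

A=(0,0), D=(5.00,0)
B = A + 4.00·(cos32°, sin32°) = (3.3922, 2.1197)
|BD| = 2.6605
circle(B,6.00) ∩ circle(D,5.00): a=3.3975, h=4.9454
  candidates: C₊=(9.3856,2.4014) cross=13.157; C₋=(1.5053,-3.5759) cross=-13.157
  mode - wants cross < 0 → take C=(1.5053,-3.5759) (cross=-13.157)
ex = (C−B)/|BC| = (-0.3145,-0.9493); ey = (0.9493,-0.3145)
P = B + 2.81·ex + 0.82·ey = (3.2869,-0.8056)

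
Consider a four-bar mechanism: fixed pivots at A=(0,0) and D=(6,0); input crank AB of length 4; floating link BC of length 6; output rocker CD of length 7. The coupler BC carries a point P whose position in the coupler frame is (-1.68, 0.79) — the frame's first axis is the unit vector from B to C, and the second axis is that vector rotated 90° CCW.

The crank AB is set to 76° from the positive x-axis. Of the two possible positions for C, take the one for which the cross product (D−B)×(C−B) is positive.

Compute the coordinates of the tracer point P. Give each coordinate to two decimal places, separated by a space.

-0.88 3.68

A=(0,0), D=(6.00,0)
B = A + 4.00·(cos76°, sin76°) = (0.9677, 3.8812)
|BD| = 6.3551
circle(B,6.00) ∩ circle(D,7.00): a=2.1548, h=5.5997
  candidates: C₊=(6.0938,6.9994) cross=35.587; C₋=(-0.7459,-1.8689) cross=-35.587
  mode + wants cross > 0 → take C=(6.0938,6.9994) (cross=35.587)
ex = (C−B)/|BC| = (0.8543,0.5197); ey = (-0.5197,0.8543)
P = B + -1.68·ex + 0.79·ey = (-0.8782,3.6830)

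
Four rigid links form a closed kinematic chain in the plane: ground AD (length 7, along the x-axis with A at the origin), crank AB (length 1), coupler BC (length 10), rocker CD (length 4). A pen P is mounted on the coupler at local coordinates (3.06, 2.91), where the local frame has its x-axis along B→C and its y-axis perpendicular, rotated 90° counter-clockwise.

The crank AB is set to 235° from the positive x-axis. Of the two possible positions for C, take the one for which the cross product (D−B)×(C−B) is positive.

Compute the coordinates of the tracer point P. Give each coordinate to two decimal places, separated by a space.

0.80 3.17

A=(0,0), D=(7.00,0)
B = A + 1.00·(cos235°, sin235°) = (-0.5736, -0.8192)
|BD| = 7.6177
circle(B,10.00) ∩ circle(D,4.00): a=9.3223, h=3.6186
  candidates: C₊=(8.3056,3.7809) cross=27.566; C₋=(9.0838,-3.4143) cross=-27.566
  mode + wants cross > 0 → take C=(8.3056,3.7809) (cross=27.566)
ex = (C−B)/|BC| = (0.8879,0.4600); ey = (-0.4600,0.8879)
P = B + 3.06·ex + 2.91·ey = (0.8048,3.1723)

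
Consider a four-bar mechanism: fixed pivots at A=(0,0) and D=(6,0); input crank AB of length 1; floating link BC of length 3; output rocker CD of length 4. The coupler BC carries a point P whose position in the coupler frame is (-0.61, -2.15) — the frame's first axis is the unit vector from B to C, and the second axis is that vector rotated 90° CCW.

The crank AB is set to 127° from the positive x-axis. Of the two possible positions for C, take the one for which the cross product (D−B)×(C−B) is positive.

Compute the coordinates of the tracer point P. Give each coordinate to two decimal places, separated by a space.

-0.67 -1.44

A=(0,0), D=(6.00,0)
B = A + 1.00·(cos127°, sin127°) = (-0.6018, 0.7986)
|BD| = 6.6499
circle(B,3.00) ∩ circle(D,4.00): a=2.7987, h=1.0805
  candidates: C₊=(2.3063,1.5352) cross=7.185; C₋=(2.0468,-0.6102) cross=-7.185
  mode + wants cross > 0 → take C=(2.3063,1.5352) (cross=7.185)
ex = (C−B)/|BC| = (0.9694,0.2455); ey = (-0.2455,0.9694)
P = B + -0.61·ex + -2.15·ey = (-0.6652,-1.4353)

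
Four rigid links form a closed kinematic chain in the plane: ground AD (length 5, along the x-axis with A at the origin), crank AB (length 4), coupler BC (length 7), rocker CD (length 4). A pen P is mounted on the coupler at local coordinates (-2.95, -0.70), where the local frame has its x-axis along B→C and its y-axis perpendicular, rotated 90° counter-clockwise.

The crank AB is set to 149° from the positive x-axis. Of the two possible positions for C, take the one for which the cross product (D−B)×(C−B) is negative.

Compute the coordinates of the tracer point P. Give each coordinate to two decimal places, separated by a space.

-6.12 3.45

A=(0,0), D=(5.00,0)
B = A + 4.00·(cos149°, sin149°) = (-3.4287, 2.0602)
|BD| = 8.6768
circle(B,7.00) ∩ circle(D,4.00): a=6.2400, h=3.1721
  candidates: C₊=(3.3861,3.6599) cross=27.524; C₋=(1.8798,-2.5028) cross=-27.524
  mode - wants cross < 0 → take C=(1.8798,-2.5028) (cross=-27.524)
ex = (C−B)/|BC| = (0.7583,-0.6519); ey = (0.6519,0.7583)
P = B + -2.95·ex + -0.70·ey = (-6.1221,3.4523)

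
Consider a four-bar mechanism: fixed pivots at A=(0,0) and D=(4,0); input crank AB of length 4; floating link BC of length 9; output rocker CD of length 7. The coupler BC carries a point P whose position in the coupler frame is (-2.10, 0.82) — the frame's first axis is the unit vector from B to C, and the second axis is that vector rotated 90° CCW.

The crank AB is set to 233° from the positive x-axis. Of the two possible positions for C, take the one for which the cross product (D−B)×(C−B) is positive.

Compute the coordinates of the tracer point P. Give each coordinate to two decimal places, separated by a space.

-3.70 -5.04

A=(0,0), D=(4.00,0)
B = A + 4.00·(cos233°, sin233°) = (-2.4073, -3.1945)
|BD| = 7.1595
circle(B,9.00) ∩ circle(D,7.00): a=5.8145, h=6.8696
  candidates: C₊=(-0.2688,5.5477) cross=49.183; C₋=(5.8616,-6.7479) cross=-49.183
  mode + wants cross > 0 → take C=(-0.2688,5.5477) (cross=49.183)
ex = (C−B)/|BC| = (0.2376,0.9714); ey = (-0.9714,0.2376)
P = B + -2.10·ex + 0.82·ey = (-3.7027,-5.0396)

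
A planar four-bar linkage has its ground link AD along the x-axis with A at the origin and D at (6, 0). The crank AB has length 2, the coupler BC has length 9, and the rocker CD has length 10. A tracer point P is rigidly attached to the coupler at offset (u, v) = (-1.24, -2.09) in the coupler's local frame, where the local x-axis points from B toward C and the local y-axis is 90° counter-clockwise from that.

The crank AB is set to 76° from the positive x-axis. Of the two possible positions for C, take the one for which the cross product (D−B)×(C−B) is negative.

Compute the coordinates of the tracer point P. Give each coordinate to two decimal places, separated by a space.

A=(0,0), D=(6.00,0)
B = A + 2.00·(cos76°, sin76°) = (0.4838, 1.9406)
|BD| = 5.8476
circle(B,9.00) ∩ circle(D,10.00): a=1.2992, h=8.9057
  candidates: C₊=(4.6649,9.9105) cross=52.077; C₋=(-1.2461,-6.8916) cross=-52.077
  mode - wants cross < 0 → take C=(-1.2461,-6.8916) (cross=-52.077)
ex = (C−B)/|BC| = (-0.1922,-0.9814); ey = (0.9814,-0.1922)
P = B + -1.24·ex + -2.09·ey = (-1.3288,3.5592)

-1.33 3.56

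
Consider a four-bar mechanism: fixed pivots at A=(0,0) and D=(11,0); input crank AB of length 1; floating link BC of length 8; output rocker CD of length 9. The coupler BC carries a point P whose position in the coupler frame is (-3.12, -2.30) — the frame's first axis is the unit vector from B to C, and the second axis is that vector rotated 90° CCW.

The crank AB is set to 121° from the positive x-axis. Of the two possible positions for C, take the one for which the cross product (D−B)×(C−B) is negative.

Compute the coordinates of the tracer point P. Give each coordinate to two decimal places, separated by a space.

-4.18 2.11

A=(0,0), D=(11.00,0)
B = A + 1.00·(cos121°, sin121°) = (-0.5150, 0.8572)
|BD| = 11.5469
circle(B,8.00) ∩ circle(D,9.00): a=5.0373, h=6.2149
  candidates: C₊=(4.9697,6.6810) cross=71.763; C₋=(4.0470,-5.7146) cross=-71.763
  mode - wants cross < 0 → take C=(4.0470,-5.7146) (cross=-71.763)
ex = (C−B)/|BC| = (0.5703,-0.8215); ey = (0.8215,0.5703)
P = B + -3.12·ex + -2.30·ey = (-4.1836,2.1085)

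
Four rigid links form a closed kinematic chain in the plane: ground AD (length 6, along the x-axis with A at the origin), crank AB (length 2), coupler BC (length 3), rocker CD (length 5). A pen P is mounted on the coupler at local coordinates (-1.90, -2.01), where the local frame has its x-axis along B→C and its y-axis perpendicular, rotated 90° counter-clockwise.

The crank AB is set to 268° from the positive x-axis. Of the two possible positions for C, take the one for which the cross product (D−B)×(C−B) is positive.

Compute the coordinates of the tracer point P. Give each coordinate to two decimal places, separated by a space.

1.08 -4.52

A=(0,0), D=(6.00,0)
B = A + 2.00·(cos268°, sin268°) = (-0.0698, -1.9988)
|BD| = 6.3904
circle(B,3.00) ∩ circle(D,5.00): a=1.9433, h=2.2855
  candidates: C₊=(1.0612,0.7799) cross=14.605; C₋=(2.4909,-3.5618) cross=-14.605
  mode + wants cross > 0 → take C=(1.0612,0.7799) (cross=14.605)
ex = (C−B)/|BC| = (0.3770,0.9262); ey = (-0.9262,0.3770)
P = B + -1.90·ex + -2.01·ey = (1.0756,-4.5164)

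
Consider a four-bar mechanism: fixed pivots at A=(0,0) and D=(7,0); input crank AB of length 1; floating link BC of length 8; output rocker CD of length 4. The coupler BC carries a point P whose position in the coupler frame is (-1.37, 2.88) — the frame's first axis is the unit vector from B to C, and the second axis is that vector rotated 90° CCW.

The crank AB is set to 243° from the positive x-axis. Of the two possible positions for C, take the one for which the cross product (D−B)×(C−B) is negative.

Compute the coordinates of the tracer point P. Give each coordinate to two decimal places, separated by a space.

A=(0,0), D=(7.00,0)
B = A + 1.00·(cos243°, sin243°) = (-0.4540, -0.8910)
|BD| = 7.5071
circle(B,8.00) ∩ circle(D,4.00): a=6.9505, h=3.9611
  candidates: C₊=(5.9773,3.8670) cross=29.736; C₋=(6.9175,-3.9991) cross=-29.736
  mode - wants cross < 0 → take C=(6.9175,-3.9991) (cross=-29.736)
ex = (C−B)/|BC| = (0.9214,-0.3885); ey = (0.3885,0.9214)
P = B + -1.37·ex + 2.88·ey = (-0.5974,2.2950)

-0.60 2.30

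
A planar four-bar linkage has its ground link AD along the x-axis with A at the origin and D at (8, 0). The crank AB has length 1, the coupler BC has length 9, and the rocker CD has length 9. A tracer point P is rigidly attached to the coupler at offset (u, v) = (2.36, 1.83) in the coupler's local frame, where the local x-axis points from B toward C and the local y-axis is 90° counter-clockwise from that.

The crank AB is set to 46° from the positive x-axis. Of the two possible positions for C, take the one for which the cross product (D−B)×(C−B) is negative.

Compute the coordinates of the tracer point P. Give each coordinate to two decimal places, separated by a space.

A=(0,0), D=(8.00,0)
B = A + 1.00·(cos46°, sin46°) = (0.6947, 0.7193)
|BD| = 7.3407
circle(B,9.00) ∩ circle(D,9.00): a=3.6703, h=8.2176
  candidates: C₊=(5.1526,8.5377) cross=60.323; C₋=(3.5421,-7.8184) cross=-60.323
  mode - wants cross < 0 → take C=(3.5421,-7.8184) (cross=-60.323)
ex = (C−B)/|BC| = (0.3164,-0.9486); ey = (0.9486,0.3164)
P = B + 2.36·ex + 1.83·ey = (3.1773,-0.9405)

3.18 -0.94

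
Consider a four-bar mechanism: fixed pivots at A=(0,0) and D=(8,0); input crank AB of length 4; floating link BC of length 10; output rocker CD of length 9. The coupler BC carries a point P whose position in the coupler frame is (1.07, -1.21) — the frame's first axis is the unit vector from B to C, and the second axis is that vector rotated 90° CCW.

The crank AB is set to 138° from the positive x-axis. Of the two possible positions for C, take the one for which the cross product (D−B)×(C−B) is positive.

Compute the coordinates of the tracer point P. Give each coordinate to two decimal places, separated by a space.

-1.40 2.32

A=(0,0), D=(8.00,0)
B = A + 4.00·(cos138°, sin138°) = (-2.9726, 2.6765)
|BD| = 11.2943
circle(B,10.00) ∩ circle(D,9.00): a=6.4883, h=7.6093
  candidates: C₊=(5.1341,8.5315) cross=85.942; C₋=(1.5276,-6.2537) cross=-85.942
  mode + wants cross > 0 → take C=(5.1341,8.5315) (cross=85.942)
ex = (C−B)/|BC| = (0.8107,0.5855); ey = (-0.5855,0.8107)
P = B + 1.07·ex + -1.21·ey = (-1.3967,2.3221)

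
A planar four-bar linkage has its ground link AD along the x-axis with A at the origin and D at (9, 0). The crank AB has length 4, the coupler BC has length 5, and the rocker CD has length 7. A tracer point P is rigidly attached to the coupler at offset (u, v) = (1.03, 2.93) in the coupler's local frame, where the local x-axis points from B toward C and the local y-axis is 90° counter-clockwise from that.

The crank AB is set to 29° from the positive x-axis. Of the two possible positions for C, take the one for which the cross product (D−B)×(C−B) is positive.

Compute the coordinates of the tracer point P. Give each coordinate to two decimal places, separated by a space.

1.45 4.27

A=(0,0), D=(9.00,0)
B = A + 4.00·(cos29°, sin29°) = (3.4985, 1.9392)
|BD| = 5.8333
circle(B,5.00) ∩ circle(D,7.00): a=0.8595, h=4.9256
  candidates: C₊=(5.9466,6.2989) cross=28.732; C₋=(2.6716,-2.9919) cross=-28.732
  mode + wants cross > 0 → take C=(5.9466,6.2989) (cross=28.732)
ex = (C−B)/|BC| = (0.4896,0.8719); ey = (-0.8719,0.4896)
P = B + 1.03·ex + 2.93·ey = (1.4480,4.2719)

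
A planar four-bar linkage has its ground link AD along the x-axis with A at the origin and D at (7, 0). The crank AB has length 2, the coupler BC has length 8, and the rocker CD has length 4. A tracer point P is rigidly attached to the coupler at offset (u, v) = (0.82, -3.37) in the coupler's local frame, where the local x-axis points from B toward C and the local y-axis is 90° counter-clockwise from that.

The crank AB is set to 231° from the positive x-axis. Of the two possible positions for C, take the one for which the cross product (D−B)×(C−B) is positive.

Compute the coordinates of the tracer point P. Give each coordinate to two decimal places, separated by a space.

A=(0,0), D=(7.00,0)
B = A + 2.00·(cos231°, sin231°) = (-1.2586, -1.5543)
|BD| = 8.4036
circle(B,8.00) ∩ circle(D,4.00): a=7.0577, h=3.7668
  candidates: C₊=(4.9806,3.4528) cross=31.655; C₋=(6.3740,-3.9507) cross=-31.655
  mode + wants cross > 0 → take C=(4.9806,3.4528) (cross=31.655)
ex = (C−B)/|BC| = (0.7799,0.6259); ey = (-0.6259,0.7799)
P = B + 0.82·ex + -3.37·ey = (1.4901,-3.6694)

1.49 -3.67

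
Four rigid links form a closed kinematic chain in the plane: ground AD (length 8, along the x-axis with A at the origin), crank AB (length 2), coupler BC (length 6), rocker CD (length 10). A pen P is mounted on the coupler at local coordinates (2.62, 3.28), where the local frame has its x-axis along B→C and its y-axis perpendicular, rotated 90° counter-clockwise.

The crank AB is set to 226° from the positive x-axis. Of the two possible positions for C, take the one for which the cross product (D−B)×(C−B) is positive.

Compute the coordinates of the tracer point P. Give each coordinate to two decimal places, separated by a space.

-4.45 1.44

A=(0,0), D=(8.00,0)
B = A + 2.00·(cos226°, sin226°) = (-1.3893, -1.4387)
|BD| = 9.4989
circle(B,6.00) ∩ circle(D,10.00): a=1.3806, h=5.8390
  candidates: C₊=(-0.9090,4.5421) cross=55.464; C₋=(0.8598,-7.0012) cross=-55.464
  mode + wants cross > 0 → take C=(-0.9090,4.5421) (cross=55.464)
ex = (C−B)/|BC| = (0.0801,0.9968); ey = (-0.9968,0.0801)
P = B + 2.62·ex + 3.28·ey = (-4.4490,1.4355)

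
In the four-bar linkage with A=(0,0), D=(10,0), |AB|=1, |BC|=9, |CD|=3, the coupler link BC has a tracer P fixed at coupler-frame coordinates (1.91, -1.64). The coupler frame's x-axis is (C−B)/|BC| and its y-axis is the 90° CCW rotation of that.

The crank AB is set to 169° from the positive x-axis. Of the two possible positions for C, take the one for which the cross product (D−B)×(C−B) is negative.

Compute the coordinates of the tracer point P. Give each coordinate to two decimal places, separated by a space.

A=(0,0), D=(10.00,0)
B = A + 1.00·(cos169°, sin169°) = (-0.9816, 0.1908)
|BD| = 10.9833
circle(B,9.00) ∩ circle(D,3.00): a=8.7694, h=2.0245
  candidates: C₊=(7.8216,2.0626) cross=22.235; C₋=(7.7512,-1.9857) cross=-22.235
  mode - wants cross < 0 → take C=(7.7512,-1.9857) (cross=-22.235)
ex = (C−B)/|BC| = (0.9703,-0.2418); ey = (0.2418,0.9703)
P = B + 1.91·ex + -1.64·ey = (0.4751,-1.8624)

0.48 -1.86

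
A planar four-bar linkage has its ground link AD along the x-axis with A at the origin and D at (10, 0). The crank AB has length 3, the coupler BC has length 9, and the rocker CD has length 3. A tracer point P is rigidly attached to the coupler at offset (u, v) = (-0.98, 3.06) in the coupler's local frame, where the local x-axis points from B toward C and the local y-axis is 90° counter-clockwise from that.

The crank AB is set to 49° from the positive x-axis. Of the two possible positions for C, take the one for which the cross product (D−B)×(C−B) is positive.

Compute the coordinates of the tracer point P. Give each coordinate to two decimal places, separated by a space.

0.79 5.25

A=(0,0), D=(10.00,0)
B = A + 3.00·(cos49°, sin49°) = (1.9682, 2.2641)
|BD| = 8.3448
circle(B,9.00) ∩ circle(D,3.00): a=8.4865, h=2.9967
  candidates: C₊=(10.9494,2.8458) cross=25.007; C₋=(9.3233,-2.9227) cross=-25.007
  mode + wants cross > 0 → take C=(10.9494,2.8458) (cross=25.007)
ex = (C−B)/|BC| = (0.9979,0.0646); ey = (-0.0646,0.9979)
P = B + -0.98·ex + 3.06·ey = (0.7924,5.2544)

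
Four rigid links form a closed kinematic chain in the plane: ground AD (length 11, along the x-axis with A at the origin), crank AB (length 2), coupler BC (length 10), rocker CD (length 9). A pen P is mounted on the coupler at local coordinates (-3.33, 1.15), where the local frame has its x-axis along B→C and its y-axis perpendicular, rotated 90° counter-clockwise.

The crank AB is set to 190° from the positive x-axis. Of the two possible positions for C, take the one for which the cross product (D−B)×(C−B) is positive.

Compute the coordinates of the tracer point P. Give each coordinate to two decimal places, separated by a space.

-5.13 -1.91

A=(0,0), D=(11.00,0)
B = A + 2.00·(cos190°, sin190°) = (-1.9696, -0.3473)
|BD| = 12.9743
circle(B,10.00) ∩ circle(D,9.00): a=7.2194, h=6.9196
  candidates: C₊=(5.0619,6.7631) cross=89.777; C₋=(5.4324,-7.0712) cross=-89.777
  mode + wants cross > 0 → take C=(5.0619,6.7631) (cross=89.777)
ex = (C−B)/|BC| = (0.7032,0.7110); ey = (-0.7110,0.7032)
P = B + -3.33·ex + 1.15·ey = (-5.1288,-1.9064)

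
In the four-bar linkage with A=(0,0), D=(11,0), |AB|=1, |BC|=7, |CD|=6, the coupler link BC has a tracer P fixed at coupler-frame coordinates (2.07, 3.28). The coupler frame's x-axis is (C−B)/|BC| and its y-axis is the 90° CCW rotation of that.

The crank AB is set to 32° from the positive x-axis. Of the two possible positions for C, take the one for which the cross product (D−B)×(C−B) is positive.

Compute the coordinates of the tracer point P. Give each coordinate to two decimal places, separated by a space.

A=(0,0), D=(11.00,0)
B = A + 1.00·(cos32°, sin32°) = (0.8480, 0.5299)
|BD| = 10.1658
circle(B,7.00) ∩ circle(D,6.00): a=5.7223, h=4.0318
  candidates: C₊=(6.7727,4.2580) cross=40.986; C₋=(6.3524,-3.7947) cross=-40.986
  mode + wants cross > 0 → take C=(6.7727,4.2580) (cross=40.986)
ex = (C−B)/|BC| = (0.8464,0.5326); ey = (-0.5326,0.8464)
P = B + 2.07·ex + 3.28·ey = (0.8532,4.4085)

0.85 4.41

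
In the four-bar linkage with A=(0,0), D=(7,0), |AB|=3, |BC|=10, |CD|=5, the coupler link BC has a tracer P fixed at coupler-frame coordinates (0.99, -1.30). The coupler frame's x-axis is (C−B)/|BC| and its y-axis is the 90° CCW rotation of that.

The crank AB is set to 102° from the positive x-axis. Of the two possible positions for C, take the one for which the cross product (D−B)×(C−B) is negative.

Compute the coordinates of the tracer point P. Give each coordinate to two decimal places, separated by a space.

-1.01 1.35

A=(0,0), D=(7.00,0)
B = A + 3.00·(cos102°, sin102°) = (-0.6237, 2.9344)
|BD| = 8.1690
circle(B,10.00) ∩ circle(D,5.00): a=8.6750, h=4.9743
  candidates: C₊=(9.2591,4.4605) cross=40.635; C₋=(5.6854,-4.8241) cross=-40.635
  mode - wants cross < 0 → take C=(5.6854,-4.8241) (cross=-40.635)
ex = (C−B)/|BC| = (0.6309,-0.7759); ey = (0.7759,0.6309)
P = B + 0.99·ex + -1.30·ey = (-1.0077,1.3462)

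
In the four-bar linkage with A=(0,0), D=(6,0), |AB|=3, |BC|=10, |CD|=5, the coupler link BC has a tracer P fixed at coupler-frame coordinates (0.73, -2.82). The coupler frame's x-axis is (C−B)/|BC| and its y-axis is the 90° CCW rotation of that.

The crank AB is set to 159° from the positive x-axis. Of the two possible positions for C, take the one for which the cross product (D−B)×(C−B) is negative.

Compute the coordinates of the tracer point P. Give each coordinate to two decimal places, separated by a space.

-3.91 -1.62

A=(0,0), D=(6.00,0)
B = A + 3.00·(cos159°, sin159°) = (-2.8007, 1.0751)
|BD| = 8.8662
circle(B,10.00) ∩ circle(D,5.00): a=8.6626, h=4.9959
  candidates: C₊=(6.4038,4.9837) cross=44.294; C₋=(5.1922,-4.9343) cross=-44.294
  mode - wants cross < 0 → take C=(5.1922,-4.9343) (cross=-44.294)
ex = (C−B)/|BC| = (0.7993,-0.6009); ey = (0.6009,0.7993)
P = B + 0.73·ex + -2.82·ey = (-3.9119,-1.6176)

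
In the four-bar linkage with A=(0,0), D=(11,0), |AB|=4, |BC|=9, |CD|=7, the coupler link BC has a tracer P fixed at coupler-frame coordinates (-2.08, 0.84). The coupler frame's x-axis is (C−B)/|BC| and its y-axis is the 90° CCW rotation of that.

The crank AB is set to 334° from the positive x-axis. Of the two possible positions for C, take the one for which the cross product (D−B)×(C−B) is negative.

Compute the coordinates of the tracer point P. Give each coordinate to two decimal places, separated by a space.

A=(0,0), D=(11.00,0)
B = A + 4.00·(cos334°, sin334°) = (3.5952, -1.7535)
|BD| = 7.6096
circle(B,9.00) ∩ circle(D,7.00): a=5.9074, h=6.7899
  candidates: C₊=(7.7790,6.2149) cross=51.668; C₋=(10.9082,-6.9994) cross=-51.668
  mode - wants cross < 0 → take C=(10.9082,-6.9994) (cross=-51.668)
ex = (C−B)/|BC| = (0.8126,-0.5829); ey = (0.5829,0.8126)
P = B + -2.08·ex + 0.84·ey = (2.3947,0.1415)

2.39 0.14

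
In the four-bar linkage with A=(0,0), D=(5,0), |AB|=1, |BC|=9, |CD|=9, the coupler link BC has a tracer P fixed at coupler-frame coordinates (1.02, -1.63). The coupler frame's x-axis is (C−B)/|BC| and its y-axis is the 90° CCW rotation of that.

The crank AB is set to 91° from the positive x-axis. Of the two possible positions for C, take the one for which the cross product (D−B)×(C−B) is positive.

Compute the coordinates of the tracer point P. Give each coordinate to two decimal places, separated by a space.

1.90 1.14

A=(0,0), D=(5.00,0)
B = A + 1.00·(cos91°, sin91°) = (-0.0175, 0.9998)
|BD| = 5.1161
circle(B,9.00) ∩ circle(D,9.00): a=2.5581, h=8.6288
  candidates: C₊=(4.1776,8.9623) cross=44.146; C₋=(0.8049,-7.9625) cross=-44.146
  mode + wants cross > 0 → take C=(4.1776,8.9623) (cross=44.146)
ex = (C−B)/|BC| = (0.4661,0.8847); ey = (-0.8847,0.4661)
P = B + 1.02·ex + -1.63·ey = (1.9001,1.1425)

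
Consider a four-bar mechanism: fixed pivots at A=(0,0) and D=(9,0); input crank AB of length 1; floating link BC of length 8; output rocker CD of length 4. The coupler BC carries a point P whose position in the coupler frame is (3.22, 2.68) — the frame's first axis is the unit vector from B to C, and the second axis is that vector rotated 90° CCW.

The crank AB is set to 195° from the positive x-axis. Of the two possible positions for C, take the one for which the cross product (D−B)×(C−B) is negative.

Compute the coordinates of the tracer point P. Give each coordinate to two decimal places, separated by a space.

3.00 1.09

A=(0,0), D=(9.00,0)
B = A + 1.00·(cos195°, sin195°) = (-0.9659, -0.2588)
|BD| = 9.9693
circle(B,8.00) ∩ circle(D,4.00): a=7.3920, h=3.0591
  candidates: C₊=(6.3442,2.9911) cross=30.497; C₋=(6.5030,-3.1249) cross=-30.497
  mode - wants cross < 0 → take C=(6.5030,-3.1249) (cross=-30.497)
ex = (C−B)/|BC| = (0.9336,-0.3583); ey = (0.3583,0.9336)
P = B + 3.22·ex + 2.68·ey = (3.0005,1.0897)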